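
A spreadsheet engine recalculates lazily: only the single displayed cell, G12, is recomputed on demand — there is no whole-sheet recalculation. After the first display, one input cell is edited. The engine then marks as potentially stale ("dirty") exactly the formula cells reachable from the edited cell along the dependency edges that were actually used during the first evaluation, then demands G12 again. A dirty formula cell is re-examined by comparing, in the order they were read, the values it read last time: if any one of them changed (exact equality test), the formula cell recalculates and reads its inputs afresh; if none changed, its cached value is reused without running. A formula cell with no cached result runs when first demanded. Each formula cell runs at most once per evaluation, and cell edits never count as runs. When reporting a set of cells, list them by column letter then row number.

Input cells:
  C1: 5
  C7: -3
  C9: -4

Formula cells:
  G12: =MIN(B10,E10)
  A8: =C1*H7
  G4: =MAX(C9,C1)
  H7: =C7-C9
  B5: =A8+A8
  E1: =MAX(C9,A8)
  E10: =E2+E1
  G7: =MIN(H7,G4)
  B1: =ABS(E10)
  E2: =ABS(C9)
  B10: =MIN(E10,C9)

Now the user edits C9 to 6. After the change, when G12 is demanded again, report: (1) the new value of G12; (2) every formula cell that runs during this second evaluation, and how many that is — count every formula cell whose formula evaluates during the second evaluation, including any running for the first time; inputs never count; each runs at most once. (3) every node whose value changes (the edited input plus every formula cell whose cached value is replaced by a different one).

New value of G12: 6.
Formula cells that run: A8, B10, E1, E2, E10, G12, H7 — 7 in total.
Values that change: A8, B10, C9, E1, E2, E10, G12, H7.

First evaluation (everything demanded from the output):
  E2 = ABS(-4) = 4
  H7 = -3 - -4 = 1
  A8 = 5 * 1 = 5
  E1 = MAX(-4, 5) = 5
  E10 = 4 + 5 = 9
  B10 = MIN(9, -4) = -4
  G12 = MIN(-4, 9) = -4

Propagation after the edit:
  E2: runs — C9 -4->6; result 6.
  H7: runs — C9 -4->6; result -9.
  A8: runs — H7 1->-9; result -45.
  E1: runs — C9 -4->6; A8 5->-45; result 6.
  E10: runs — E2 4->6; E1 5->6; result 12.
  B10: runs — E10 9->12; C9 -4->6; result 6.
  G12: runs — B10 -4->6; E10 9->12; result 6.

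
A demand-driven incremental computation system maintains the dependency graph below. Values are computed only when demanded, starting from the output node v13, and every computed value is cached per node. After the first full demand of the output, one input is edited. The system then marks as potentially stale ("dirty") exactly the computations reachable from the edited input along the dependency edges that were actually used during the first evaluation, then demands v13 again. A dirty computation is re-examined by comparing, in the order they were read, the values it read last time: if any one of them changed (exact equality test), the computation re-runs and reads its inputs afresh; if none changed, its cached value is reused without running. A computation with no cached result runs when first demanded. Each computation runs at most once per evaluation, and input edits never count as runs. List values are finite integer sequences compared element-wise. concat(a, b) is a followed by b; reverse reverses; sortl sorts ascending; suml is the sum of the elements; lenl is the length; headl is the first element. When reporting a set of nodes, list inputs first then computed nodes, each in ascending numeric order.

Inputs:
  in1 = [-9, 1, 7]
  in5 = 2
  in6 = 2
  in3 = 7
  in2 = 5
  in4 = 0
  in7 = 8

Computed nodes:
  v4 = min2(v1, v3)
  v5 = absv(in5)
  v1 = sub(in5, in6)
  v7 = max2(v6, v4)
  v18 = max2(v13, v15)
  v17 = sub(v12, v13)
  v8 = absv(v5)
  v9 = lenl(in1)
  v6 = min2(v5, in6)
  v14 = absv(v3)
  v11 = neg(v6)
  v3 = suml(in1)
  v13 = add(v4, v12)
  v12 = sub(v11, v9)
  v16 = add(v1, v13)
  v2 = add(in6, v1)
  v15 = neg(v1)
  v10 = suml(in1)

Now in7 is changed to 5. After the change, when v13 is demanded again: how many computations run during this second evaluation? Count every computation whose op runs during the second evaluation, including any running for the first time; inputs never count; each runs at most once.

First evaluation (everything demanded from the output):
  v1 = sub(2, 2) = 0
  v3 = suml([-9, 1, 7]) = -1
  v4 = min2(0, -1) = -1
  v5 = absv(2) = 2
  v6 = min2(2, 2) = 2
  v9 = lenl([-9, 1, 7]) = 3
  v11 = neg(2) = -2
  v12 = sub(-2, 3) = -5
  v13 = add(-1, -5) = -6

Propagation after the edit:
  in7 feeds no computation that the output demands — nothing is marked dirty and nothing runs.

Key observation: in7 is never demanded by the output, so the edit triggers no recomputation at all.

Computations that run: none — 0 in total.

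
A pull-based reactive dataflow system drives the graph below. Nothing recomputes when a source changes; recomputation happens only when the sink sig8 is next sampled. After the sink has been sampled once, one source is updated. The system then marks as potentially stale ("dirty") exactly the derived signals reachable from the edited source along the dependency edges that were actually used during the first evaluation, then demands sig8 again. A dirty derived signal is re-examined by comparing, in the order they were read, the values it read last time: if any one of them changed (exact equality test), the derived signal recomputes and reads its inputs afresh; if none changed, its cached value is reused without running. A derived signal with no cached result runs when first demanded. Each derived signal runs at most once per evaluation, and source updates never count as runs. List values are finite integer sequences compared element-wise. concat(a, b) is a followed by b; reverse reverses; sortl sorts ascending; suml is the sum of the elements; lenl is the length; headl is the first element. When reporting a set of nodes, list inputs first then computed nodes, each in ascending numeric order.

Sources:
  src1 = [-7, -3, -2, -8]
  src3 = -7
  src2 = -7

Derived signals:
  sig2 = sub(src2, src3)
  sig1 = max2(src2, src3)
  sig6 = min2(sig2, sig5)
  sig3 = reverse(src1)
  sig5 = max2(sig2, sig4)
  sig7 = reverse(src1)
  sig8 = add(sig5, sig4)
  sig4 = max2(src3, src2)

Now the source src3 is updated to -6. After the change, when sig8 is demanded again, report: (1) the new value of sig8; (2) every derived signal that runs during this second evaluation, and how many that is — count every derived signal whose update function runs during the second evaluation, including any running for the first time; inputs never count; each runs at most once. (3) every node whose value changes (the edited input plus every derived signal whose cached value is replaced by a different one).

New value of sig8: -7.
Derived signals that run: sig2, sig4, sig5, sig8 — 4 in total.
Values that change: src3, sig2, sig4, sig5.

First evaluation (everything demanded from the output):
  sig2 = sub(-7, -7) = 0
  sig4 = max2(-7, -7) = -7
  sig5 = max2(0, -7) = 0
  sig8 = add(0, -7) = -7

Propagation after the edit:
  sig2: runs — src3 -7->-6; result -1.
  sig4: runs — src3 -7->-6; result -6.
  sig5: runs — sig2 0->-1; sig4 -7->-6; result -1.
  sig8: runs — sig5 0->-1; sig4 -7->-6; result -7 (same value as before).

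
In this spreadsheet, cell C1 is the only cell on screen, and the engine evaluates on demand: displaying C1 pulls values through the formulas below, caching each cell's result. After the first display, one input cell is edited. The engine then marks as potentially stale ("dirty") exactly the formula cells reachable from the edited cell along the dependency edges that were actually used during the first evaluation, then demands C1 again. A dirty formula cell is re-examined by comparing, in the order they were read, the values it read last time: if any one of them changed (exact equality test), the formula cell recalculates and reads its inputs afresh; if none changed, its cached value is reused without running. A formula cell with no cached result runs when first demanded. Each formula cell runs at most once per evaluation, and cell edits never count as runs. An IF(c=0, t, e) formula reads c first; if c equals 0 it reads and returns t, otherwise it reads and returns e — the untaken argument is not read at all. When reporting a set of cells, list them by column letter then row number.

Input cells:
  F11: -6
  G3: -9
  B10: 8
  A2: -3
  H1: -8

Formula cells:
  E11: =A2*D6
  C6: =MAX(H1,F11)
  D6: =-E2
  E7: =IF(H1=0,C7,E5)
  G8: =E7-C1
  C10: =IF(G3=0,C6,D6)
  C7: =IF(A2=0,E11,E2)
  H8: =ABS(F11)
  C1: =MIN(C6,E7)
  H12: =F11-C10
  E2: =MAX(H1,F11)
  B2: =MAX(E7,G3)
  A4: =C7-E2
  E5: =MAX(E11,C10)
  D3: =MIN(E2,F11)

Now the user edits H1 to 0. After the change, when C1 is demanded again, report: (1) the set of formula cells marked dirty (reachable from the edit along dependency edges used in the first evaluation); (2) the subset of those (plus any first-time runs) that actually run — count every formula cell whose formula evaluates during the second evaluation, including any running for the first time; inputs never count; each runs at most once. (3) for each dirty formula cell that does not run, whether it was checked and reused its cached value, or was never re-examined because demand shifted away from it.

Dirty set: C1, C6, C10, D6, E2, E5, E7, E11.
Run set: C1, C6, C7, E2, E7 (5 run).
Left stale — demand moved off them: C10, D6, E5, E11.
The important point: the flipped condition redirects demand; C10, D6, E5, E11 are left stale, never re-checked.

Initial pass — values computed on the first demand:
  C6 = MAX(-8, -6) = -6
  E2 = MAX(-8, -6) = -6
  D6 = -(-6) = 6
  C10 = IF(G3=0: G3=-9 -> else branch D6) = 6
  E11 = -3 * 6 = -18
  E5 = MAX(-18, 6) = 6
  E7 = IF(H1=0: H1=-8 -> else branch E5) = 6
  C1 = MIN(-6, 6) = -6

Second demand — change propagation:
  C6: re-runs because H1 -8->0; new result 0.
  E2: re-runs because H1 -8->0; new result 0.
  D6: dirty yet unreached — the second evaluation never asks for it.
  C10: dirty yet unreached — the second evaluation never asks for it.
  E11: dirty yet unreached — the second evaluation never asks for it.
  C7: newly demanded (no cache) — executes and yields 0.
  E5: dirty yet unreached — the second evaluation never asks for it.
  E7: re-runs because H1 -8->0; new result 0.
  C1: re-runs because C6 -6->0; E7 6->0; new result 0.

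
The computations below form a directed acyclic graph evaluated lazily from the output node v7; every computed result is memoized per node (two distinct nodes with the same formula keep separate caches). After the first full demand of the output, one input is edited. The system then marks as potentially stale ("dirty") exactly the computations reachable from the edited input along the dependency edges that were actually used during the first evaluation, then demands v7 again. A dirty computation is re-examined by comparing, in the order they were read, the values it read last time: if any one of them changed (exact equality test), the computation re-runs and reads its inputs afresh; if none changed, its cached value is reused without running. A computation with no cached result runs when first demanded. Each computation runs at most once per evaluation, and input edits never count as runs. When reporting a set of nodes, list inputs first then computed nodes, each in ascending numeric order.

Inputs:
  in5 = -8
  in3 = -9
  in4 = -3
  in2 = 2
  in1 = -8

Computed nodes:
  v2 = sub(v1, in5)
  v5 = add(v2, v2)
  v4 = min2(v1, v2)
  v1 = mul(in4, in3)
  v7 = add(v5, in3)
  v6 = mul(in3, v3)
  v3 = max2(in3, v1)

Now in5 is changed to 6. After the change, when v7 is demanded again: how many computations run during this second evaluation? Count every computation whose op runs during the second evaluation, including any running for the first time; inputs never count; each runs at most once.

3 computations run: v2, v5, v7.

First demand of the output computes:
  v1 = mul(-3, -9) = 27
  v2 = sub(27, -8) = 35
  v5 = add(35, 35) = 70
  v7 = add(70, -9) = 61

After the edit, cleaning proceeds:
  v2: a read changed (in5 -8->6) — executes, giving 21.
  v5: a read changed (v2 35->21; v2 35->21) — executes, giving 42.
  v7: a read changed (v5 70->42) — executes, giving 33.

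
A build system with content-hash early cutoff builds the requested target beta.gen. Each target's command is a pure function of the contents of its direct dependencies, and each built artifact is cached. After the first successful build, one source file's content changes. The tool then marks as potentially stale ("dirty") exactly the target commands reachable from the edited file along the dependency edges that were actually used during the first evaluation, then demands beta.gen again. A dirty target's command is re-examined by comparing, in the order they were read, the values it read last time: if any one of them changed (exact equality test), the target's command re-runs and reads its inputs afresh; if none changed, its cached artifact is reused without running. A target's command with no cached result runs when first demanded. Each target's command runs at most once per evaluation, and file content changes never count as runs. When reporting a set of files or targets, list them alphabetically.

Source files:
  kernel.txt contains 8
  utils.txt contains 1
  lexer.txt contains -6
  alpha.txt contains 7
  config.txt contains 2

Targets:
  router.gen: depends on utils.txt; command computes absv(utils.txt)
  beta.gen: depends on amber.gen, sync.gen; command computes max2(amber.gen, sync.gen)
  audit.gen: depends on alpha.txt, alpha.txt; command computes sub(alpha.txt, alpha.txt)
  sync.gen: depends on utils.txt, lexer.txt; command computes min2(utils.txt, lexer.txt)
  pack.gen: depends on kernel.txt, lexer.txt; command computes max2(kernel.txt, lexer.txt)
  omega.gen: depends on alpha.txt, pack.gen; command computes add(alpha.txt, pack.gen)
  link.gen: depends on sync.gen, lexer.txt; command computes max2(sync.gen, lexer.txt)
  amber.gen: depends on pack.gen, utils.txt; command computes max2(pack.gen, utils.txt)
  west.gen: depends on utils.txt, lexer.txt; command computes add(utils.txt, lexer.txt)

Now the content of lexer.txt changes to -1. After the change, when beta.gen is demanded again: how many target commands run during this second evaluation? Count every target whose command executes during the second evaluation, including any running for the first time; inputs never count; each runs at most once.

First evaluation (everything demanded from the output):
  pack.gen = max2(8, -6) = 8
  amber.gen = max2(8, 1) = 8
  sync.gen = min2(1, -6) = -6
  beta.gen = max2(8, -6) = 8

Propagation after the edit:
  pack.gen: runs — lexer.txt -6->-1; result 8 (same value as before).
  amber.gen: checked — values it read are unchanged (pack.gen unchanged, utils.txt unchanged); reused cached 8 without running.
  sync.gen: runs — lexer.txt -6->-1; result -1.
  beta.gen: runs — sync.gen -6->-1; result 8 (same value as before).

Key observation: the cutoff stops propagation at amber.gen — its inputs' values are unchanged, so it reuses its cache.

Target commands that run: beta.gen, pack.gen, sync.gen — 3 in total.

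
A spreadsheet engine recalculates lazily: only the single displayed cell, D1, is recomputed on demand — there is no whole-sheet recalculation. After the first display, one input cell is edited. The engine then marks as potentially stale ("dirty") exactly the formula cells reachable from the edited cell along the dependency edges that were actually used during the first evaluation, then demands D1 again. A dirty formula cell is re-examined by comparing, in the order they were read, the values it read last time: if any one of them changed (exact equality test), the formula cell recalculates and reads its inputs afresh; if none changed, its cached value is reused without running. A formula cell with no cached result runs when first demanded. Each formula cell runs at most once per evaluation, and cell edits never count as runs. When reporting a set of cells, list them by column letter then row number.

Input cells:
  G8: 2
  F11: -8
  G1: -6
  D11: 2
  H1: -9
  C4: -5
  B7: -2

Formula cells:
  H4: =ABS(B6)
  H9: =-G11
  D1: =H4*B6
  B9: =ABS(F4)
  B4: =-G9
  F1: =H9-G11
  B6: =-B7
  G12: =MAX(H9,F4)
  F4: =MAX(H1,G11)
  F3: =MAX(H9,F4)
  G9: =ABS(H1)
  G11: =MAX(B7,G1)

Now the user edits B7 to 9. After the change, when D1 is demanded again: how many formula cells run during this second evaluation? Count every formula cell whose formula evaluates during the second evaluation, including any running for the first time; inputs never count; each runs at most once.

Formula cells that run: B6, D1, H4 — 3 in total.

First evaluation (everything demanded from the output):
  B6 = -(-2) = 2
  H4 = ABS(2) = 2
  D1 = 2 * 2 = 4

Propagation after the edit:
  B6: runs — B7 -2->9; result -9.
  H4: runs — B6 2->-9; result 9.
  D1: runs — H4 2->9; B6 2->-9; result -81.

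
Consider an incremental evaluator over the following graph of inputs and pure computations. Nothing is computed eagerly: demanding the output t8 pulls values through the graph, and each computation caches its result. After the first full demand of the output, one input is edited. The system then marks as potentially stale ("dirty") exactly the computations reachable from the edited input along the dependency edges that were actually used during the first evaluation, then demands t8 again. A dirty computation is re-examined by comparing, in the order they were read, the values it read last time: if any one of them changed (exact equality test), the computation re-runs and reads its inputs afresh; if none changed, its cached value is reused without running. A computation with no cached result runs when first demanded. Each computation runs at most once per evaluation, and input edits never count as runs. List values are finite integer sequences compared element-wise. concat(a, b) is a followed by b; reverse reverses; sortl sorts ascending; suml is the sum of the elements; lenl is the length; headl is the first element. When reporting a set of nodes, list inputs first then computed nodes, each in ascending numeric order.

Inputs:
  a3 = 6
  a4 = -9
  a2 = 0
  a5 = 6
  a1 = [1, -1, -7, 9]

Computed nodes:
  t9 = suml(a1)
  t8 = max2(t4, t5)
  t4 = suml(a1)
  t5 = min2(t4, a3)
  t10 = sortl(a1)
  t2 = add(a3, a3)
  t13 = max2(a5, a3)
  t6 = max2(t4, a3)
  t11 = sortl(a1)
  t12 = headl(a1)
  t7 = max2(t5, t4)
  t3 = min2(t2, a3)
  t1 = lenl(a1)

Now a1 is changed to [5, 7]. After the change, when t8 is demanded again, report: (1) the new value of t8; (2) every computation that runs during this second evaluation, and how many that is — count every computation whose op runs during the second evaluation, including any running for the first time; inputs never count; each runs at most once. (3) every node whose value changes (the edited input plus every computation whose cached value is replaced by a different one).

Initial pass — values computed on the first demand:
  t4 = suml([1, -1, -7, 9]) = 2
  t5 = min2(2, 6) = 2
  t8 = max2(2, 2) = 2

Second demand — change propagation:
  t4: re-runs because a1 [1, -1, -7, 9]->[5, 7]; new result 12.
  t5: re-runs because t4 2->12; new result 6.
  t8: re-runs because t4 2->12; t5 2->6; new result 12.

t8 now evaluates to 12.
Run set: t4, t5, t8 (3 run).
Changed values: a1, t4, t5, t8.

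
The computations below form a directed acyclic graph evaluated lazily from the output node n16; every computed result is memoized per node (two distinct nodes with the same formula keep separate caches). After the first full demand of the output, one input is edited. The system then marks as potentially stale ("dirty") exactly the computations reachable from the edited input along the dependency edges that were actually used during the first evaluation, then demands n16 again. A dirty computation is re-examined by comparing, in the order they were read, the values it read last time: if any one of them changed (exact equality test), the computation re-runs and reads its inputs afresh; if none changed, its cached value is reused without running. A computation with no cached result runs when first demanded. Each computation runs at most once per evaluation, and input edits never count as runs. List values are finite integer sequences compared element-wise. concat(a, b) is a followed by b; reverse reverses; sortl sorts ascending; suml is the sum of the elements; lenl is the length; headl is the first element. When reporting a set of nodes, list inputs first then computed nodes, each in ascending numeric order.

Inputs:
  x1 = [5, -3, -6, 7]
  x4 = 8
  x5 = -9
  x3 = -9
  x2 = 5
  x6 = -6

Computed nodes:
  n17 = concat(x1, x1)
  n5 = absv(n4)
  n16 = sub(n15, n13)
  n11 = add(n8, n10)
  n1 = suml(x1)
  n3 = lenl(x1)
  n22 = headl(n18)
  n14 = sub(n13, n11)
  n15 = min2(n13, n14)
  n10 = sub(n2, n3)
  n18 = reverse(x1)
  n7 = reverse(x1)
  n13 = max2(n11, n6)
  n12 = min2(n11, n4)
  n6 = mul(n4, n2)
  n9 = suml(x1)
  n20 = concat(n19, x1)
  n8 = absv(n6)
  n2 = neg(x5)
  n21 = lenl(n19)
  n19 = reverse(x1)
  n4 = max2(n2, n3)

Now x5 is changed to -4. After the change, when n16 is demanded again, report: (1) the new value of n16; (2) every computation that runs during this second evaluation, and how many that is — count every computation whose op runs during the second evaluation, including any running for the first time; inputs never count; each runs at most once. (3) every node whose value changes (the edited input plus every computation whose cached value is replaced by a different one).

First demand of the output computes:
  n2 = neg(-9) = 9
  n3 = lenl([5, -3, -6, 7]) = 4
  n4 = max2(9, 4) = 9
  n6 = mul(9, 9) = 81
  n8 = absv(81) = 81
  n10 = sub(9, 4) = 5
  n11 = add(81, 5) = 86
  n13 = max2(86, 81) = 86
  n14 = sub(86, 86) = 0
  n15 = min2(86, 0) = 0
  n16 = sub(0, 86) = -86

After the edit, cleaning proceeds:
  n2: a read changed (x5 -9->-4) — executes, giving 4.
  n4: a read changed (n2 9->4) — executes, giving 4.
  n6: a read changed (n4 9->4; n2 9->4) — executes, giving 16.
  n8: a read changed (n6 81->16) — executes, giving 16.
  n10: a read changed (n2 9->4) — executes, giving 0.
  n11: a read changed (n8 81->16; n10 5->0) — executes, giving 16.
  n13: a read changed (n11 86->16; n6 81->16) — executes, giving 16.
  n14: a read changed (n13 86->16; n11 86->16) — executes, giving 0 — identical to its old value.
  n15: a read changed (n13 86->16) — executes, giving 0 — identical to its old value.
  n16: a read changed (n13 86->16) — executes, giving -16.

Demanding n16 again yields -16.
10 computations run: n2, n4, n6, n8, n10, n11, n13, n14, n15, n16.
The nodes whose values change: x5, n2, n4, n6, n8, n10, n11, n13, n16.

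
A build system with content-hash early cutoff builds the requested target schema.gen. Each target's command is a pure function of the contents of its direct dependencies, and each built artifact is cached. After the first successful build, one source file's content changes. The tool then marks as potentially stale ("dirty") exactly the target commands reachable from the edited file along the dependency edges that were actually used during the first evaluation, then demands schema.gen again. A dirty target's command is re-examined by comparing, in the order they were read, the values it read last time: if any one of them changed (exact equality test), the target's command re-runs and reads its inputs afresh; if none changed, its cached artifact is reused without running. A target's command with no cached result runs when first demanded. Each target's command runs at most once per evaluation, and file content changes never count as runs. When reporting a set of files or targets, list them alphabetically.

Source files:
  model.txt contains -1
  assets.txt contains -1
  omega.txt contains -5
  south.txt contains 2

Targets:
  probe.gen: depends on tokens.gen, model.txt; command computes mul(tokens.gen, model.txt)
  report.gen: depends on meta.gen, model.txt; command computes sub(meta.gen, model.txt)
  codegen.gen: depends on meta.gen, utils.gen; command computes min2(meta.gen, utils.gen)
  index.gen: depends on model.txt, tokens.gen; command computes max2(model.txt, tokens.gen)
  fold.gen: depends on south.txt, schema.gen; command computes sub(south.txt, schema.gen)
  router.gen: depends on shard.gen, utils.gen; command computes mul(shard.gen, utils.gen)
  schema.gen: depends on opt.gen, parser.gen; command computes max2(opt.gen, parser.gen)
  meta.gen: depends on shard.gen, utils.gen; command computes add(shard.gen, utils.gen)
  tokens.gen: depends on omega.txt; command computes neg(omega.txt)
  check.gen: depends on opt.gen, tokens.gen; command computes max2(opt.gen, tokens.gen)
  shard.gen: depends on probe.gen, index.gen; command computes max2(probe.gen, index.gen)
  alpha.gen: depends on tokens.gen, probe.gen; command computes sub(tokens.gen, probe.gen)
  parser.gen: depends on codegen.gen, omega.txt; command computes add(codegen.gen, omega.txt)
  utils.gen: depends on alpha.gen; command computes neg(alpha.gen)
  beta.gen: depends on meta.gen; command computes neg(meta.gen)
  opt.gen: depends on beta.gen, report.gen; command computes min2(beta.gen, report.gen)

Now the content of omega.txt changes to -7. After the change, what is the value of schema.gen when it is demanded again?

New value of schema.gen: -6.

First evaluation (everything demanded from the output):
  tokens.gen = neg(-5) = 5
  index.gen = max2(-1, 5) = 5
  probe.gen = mul(5, -1) = -5
  alpha.gen = sub(5, -5) = 10
  shard.gen = max2(-5, 5) = 5
  utils.gen = neg(10) = -10
  meta.gen = add(5, -10) = -5
  beta.gen = neg(-5) = 5
  codegen.gen = min2(-5, -10) = -10
  parser.gen = add(-10, -5) = -15
  report.gen = sub(-5, -1) = -4
  opt.gen = min2(5, -4) = -4
  schema.gen = max2(-4, -15) = -4

Propagation after the edit:
  tokens.gen: runs — omega.txt -5->-7; result 7.
  index.gen: runs — tokens.gen 5->7; result 7.
  probe.gen: runs — tokens.gen 5->7; result -7.
  alpha.gen: runs — tokens.gen 5->7; probe.gen -5->-7; result 14.
  shard.gen: runs — probe.gen -5->-7; index.gen 5->7; result 7.
  utils.gen: runs — alpha.gen 10->14; result -14.
  meta.gen: runs — shard.gen 5->7; utils.gen -10->-14; result -7.
  beta.gen: runs — meta.gen -5->-7; result 7.
  codegen.gen: runs — meta.gen -5->-7; utils.gen -10->-14; result -14.
  parser.gen: runs — codegen.gen -10->-14; omega.txt -5->-7; result -21.
  report.gen: runs — meta.gen -5->-7; result -6.
  opt.gen: runs — beta.gen 5->7; report.gen -4->-6; result -6.
  schema.gen: runs — opt.gen -4->-6; parser.gen -15->-21; result -6.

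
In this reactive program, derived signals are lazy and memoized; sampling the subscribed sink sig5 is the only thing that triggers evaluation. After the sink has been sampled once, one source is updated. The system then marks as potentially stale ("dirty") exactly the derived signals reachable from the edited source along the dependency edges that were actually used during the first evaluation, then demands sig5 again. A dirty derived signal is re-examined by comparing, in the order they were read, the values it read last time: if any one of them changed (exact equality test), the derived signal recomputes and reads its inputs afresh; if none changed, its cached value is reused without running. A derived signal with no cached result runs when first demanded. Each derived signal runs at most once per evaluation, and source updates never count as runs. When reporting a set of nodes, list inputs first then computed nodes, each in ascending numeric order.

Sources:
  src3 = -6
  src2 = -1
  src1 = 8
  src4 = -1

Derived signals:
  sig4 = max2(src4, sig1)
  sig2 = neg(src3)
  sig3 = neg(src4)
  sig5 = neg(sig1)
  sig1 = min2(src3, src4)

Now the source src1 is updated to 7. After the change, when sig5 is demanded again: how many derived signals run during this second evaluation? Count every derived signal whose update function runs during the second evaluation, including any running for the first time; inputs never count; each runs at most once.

0 derived signals run: none.
Note the shortcut — nothing in the graph depends on src1 at all, so no recomputation happens.

First demand of the output computes:
  sig1 = min2(-6, -1) = -6
  sig5 = neg(-6) = 6

After the edit, cleaning proceeds:
  no node depends on src1 at all; the second demand re-runs nothing.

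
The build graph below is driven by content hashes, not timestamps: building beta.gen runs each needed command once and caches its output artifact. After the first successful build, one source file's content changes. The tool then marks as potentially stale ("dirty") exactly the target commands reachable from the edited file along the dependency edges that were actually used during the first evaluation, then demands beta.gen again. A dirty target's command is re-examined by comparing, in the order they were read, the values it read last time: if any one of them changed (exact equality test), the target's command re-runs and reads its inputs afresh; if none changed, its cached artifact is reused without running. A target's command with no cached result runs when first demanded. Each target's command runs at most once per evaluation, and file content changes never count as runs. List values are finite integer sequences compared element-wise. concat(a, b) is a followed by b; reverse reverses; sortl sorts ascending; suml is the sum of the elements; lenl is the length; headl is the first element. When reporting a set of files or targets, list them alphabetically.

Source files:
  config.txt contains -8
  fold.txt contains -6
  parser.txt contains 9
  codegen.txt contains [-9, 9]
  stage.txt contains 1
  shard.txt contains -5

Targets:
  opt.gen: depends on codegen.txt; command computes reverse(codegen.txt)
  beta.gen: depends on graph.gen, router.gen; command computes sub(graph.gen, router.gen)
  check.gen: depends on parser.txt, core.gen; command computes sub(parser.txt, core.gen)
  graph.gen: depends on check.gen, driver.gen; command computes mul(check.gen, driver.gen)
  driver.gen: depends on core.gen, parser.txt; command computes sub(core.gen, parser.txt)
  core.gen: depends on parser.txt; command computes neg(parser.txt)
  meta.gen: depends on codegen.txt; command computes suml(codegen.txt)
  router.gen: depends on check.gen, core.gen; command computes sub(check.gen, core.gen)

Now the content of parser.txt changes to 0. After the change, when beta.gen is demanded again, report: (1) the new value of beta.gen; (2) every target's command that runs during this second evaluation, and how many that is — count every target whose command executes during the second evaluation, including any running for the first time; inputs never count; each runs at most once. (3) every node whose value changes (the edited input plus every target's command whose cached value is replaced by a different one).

beta.gen now evaluates to 0.
Run set: beta.gen, check.gen, core.gen, driver.gen, graph.gen, router.gen (6 run).
Changed values: beta.gen, check.gen, core.gen, driver.gen, graph.gen, parser.txt, router.gen.

Initial pass — values computed on the first demand:
  core.gen = neg(9) = -9
  check.gen = sub(9, -9) = 18
  driver.gen = sub(-9, 9) = -18
  graph.gen = mul(18, -18) = -324
  router.gen = sub(18, -9) = 27
  beta.gen = sub(-324, 27) = -351

Second demand — change propagation:
  core.gen: re-runs because parser.txt 9->0; new result 0.
  check.gen: re-runs because parser.txt 9->0; core.gen -9->0; new result 0.
  driver.gen: re-runs because core.gen -9->0; parser.txt 9->0; new result 0.
  graph.gen: re-runs because check.gen 18->0; driver.gen -18->0; new result 0.
  router.gen: re-runs because check.gen 18->0; core.gen -9->0; new result 0.
  beta.gen: re-runs because graph.gen -324->0; router.gen 27->0; new result 0.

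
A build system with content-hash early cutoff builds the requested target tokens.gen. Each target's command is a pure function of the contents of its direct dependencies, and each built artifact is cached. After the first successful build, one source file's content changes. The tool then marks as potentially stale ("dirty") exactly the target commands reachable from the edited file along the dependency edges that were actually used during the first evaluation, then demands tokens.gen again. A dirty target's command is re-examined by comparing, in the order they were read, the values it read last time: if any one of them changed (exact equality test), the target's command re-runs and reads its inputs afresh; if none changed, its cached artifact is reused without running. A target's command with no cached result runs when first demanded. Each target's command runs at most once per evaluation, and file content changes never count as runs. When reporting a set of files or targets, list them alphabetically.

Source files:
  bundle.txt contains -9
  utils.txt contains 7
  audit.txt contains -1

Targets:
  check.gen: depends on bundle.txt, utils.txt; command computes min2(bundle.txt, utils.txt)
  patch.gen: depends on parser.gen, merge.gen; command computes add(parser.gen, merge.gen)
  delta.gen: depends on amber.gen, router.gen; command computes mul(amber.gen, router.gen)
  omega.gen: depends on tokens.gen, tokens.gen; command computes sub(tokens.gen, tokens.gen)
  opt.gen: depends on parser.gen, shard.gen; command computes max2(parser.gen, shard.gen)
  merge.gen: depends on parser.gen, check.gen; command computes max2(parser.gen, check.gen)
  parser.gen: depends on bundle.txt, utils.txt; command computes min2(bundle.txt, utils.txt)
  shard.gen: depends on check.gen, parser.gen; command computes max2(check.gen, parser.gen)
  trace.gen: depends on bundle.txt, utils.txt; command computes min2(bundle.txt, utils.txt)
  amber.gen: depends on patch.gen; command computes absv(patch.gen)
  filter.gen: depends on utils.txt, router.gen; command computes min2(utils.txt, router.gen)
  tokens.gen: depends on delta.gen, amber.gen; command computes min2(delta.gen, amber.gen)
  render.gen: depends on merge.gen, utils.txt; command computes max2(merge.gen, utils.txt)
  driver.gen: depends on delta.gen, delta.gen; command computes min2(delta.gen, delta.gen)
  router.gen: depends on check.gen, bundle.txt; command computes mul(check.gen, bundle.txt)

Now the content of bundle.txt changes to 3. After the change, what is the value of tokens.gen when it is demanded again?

First evaluation (everything demanded from the output):
  check.gen = min2(-9, 7) = -9
  parser.gen = min2(-9, 7) = -9
  merge.gen = max2(-9, -9) = -9
  patch.gen = add(-9, -9) = -18
  amber.gen = absv(-18) = 18
  router.gen = mul(-9, -9) = 81
  delta.gen = mul(18, 81) = 1458
  tokens.gen = min2(1458, 18) = 18

Propagation after the edit:
  check.gen: runs — bundle.txt -9->3; result 3.
  parser.gen: runs — bundle.txt -9->3; result 3.
  merge.gen: runs — parser.gen -9->3; check.gen -9->3; result 3.
  patch.gen: runs — parser.gen -9->3; merge.gen -9->3; result 6.
  amber.gen: runs — patch.gen -18->6; result 6.
  router.gen: runs — check.gen -9->3; bundle.txt -9->3; result 9.
  delta.gen: runs — amber.gen 18->6; router.gen 81->9; result 54.
  tokens.gen: runs — delta.gen 1458->54; amber.gen 18->6; result 6.

New value of tokens.gen: 6.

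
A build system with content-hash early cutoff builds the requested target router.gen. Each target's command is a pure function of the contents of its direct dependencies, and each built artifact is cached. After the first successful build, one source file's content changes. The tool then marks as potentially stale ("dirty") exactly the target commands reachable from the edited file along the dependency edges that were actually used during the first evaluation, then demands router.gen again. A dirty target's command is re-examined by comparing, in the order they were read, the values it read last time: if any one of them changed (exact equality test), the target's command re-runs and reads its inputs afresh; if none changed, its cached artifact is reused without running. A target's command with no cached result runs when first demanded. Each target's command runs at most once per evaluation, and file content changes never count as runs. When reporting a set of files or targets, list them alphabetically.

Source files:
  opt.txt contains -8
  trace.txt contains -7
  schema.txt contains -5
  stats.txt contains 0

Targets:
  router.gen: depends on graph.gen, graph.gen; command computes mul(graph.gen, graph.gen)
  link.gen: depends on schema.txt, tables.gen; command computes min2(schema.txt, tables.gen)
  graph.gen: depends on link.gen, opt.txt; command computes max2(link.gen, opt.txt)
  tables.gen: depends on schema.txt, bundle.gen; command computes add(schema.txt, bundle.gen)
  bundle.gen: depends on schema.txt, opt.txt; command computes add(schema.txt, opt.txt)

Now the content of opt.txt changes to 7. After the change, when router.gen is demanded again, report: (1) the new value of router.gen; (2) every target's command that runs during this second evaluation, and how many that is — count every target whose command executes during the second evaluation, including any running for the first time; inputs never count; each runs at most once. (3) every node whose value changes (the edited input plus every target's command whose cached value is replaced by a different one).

New value of router.gen: 49.
Target commands that run: bundle.gen, graph.gen, link.gen, router.gen, tables.gen — 5 in total.
Values that change: bundle.gen, graph.gen, link.gen, opt.txt, router.gen, tables.gen.

First evaluation (everything demanded from the output):
  bundle.gen = add(-5, -8) = -13
  tables.gen = add(-5, -13) = -18
  link.gen = min2(-5, -18) = -18
  graph.gen = max2(-18, -8) = -8
  router.gen = mul(-8, -8) = 64

Propagation after the edit:
  bundle.gen: runs — opt.txt -8->7; result 2.
  tables.gen: runs — bundle.gen -13->2; result -3.
  link.gen: runs — tables.gen -18->-3; result -5.
  graph.gen: runs — link.gen -18->-5; opt.txt -8->7; result 7.
  router.gen: runs — graph.gen -8->7; graph.gen -8->7; result 49.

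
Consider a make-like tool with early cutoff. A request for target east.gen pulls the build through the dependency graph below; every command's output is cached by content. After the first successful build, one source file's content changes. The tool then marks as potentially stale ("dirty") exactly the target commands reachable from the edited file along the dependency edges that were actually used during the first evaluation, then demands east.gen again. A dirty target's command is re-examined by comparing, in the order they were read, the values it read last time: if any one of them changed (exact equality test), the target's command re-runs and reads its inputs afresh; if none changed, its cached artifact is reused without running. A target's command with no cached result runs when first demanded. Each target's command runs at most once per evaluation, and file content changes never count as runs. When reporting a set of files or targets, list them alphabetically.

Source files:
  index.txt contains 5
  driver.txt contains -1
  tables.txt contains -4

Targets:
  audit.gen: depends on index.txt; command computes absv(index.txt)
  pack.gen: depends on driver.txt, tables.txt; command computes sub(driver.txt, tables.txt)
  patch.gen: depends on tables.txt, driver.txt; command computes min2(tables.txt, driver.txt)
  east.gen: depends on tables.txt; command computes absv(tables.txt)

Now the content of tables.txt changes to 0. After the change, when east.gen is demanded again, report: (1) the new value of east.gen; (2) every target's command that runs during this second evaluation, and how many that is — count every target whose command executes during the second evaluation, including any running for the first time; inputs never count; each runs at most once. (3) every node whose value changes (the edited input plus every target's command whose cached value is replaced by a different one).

Demanding east.gen again yields 0.
1 target commands run: east.gen.
The nodes whose values change: east.gen, tables.txt.

First demand of the output computes:
  east.gen = absv(-4) = 4

After the edit, cleaning proceeds:
  east.gen: a read changed (tables.txt -4->0) — executes, giving 0.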